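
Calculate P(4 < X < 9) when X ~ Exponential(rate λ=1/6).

P(4 < X < 9) = ∫_{4}^{9} f(x) dx
where f(x) = \frac{e^{- \frac{x}{6}}}{6}
= - \frac{1}{e^{\frac{3}{2}}} + e^{- \frac{2}{3}}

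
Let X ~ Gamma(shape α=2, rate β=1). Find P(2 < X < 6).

P(2 < X < 6) = ∫_{2}^{6} f(x) dx
where f(x) = x e^{- x}
= \frac{-7 + 3 e^{4}}{e^{6}}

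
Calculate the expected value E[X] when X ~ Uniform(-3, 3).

For X ~ Uniform(-3, 3), the expected value is:
E[X] = 0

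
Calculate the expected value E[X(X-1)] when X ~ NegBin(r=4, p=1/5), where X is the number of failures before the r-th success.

E[X(X-1)] = E[X² - X] = E[X²] - E[X]
E[X] = 16
E[X²] = Var(X) + (E[X])² = 80 + (16)² = 336
E[X(X-1)] = 336 - 16 = 320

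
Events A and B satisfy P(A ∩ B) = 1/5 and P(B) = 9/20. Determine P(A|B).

P(A|B) = P(A ∩ B) / P(B)
= (1/5) / (9/20)
= 4/9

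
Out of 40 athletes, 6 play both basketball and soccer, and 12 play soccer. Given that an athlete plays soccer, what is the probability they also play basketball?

P(A ∩ B) = 6/40 = 3/20
P(B) = 12/40 = 3/10
P(A|B) = P(A ∩ B) / P(B) = (3/20) / (3/10) = 1/2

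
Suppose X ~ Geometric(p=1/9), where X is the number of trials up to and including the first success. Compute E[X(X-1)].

E[X(X-1)] = E[X² - X] = E[X²] - E[X]
E[X] = 9
E[X²] = Var(X) + (E[X])² = 72 + (9)² = 153
E[X(X-1)] = 153 - 9 = 144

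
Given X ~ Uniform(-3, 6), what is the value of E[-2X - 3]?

For X ~ Uniform(-3, 6):
E[X] = \frac{3}{2}
E[-2X - 3] = -2 × E[X] - 3 = -6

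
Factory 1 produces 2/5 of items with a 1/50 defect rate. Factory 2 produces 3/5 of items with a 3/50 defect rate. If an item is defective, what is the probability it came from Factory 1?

Using Bayes' theorem:
P(F1) = 2/5, P(D|F1) = 1/50
P(F2) = 3/5, P(D|F2) = 3/50
P(D) = P(D|F1)P(F1) + P(D|F2)P(F2)
     = \frac{11}{250}
P(F1|D) = P(D|F1)P(F1) / P(D)
= \frac{2}{11}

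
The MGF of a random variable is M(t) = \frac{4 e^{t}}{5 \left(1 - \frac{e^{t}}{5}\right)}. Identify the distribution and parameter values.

The MGF M(t) = \frac{4 e^{t}}{5 \left(1 - \frac{e^{t}}{5}\right)} is the standard form for the Geometric distribution.
Comparing with the known MGF formula identifies: Geometric(p=4/5), X = trial number of first success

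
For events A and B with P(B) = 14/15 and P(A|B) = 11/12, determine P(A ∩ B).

By definition, P(A|B) = P(A ∩ B) / P(B)
So P(A ∩ B) = P(A|B) × P(B)
= 11/12 × 14/15
= 77/90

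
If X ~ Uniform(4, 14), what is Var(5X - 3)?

For X ~ Uniform(4, 14):
Var(X) = \frac{25}{3}
Var(5X - 3) = (5)² × Var(X) = 25 × \frac{25}{3} = \frac{625}{3}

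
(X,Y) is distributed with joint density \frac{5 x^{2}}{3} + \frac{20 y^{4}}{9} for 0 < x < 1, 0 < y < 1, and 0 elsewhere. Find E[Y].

E[Y] = ∫_0^1 ∫_0^1 y × f(x,y) dx dy
= \frac{35}{54}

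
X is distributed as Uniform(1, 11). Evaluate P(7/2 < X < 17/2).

P(7/2 < X < 17/2) = ∫_{7/2}^{17/2} f(x) dx
where f(x) = \frac{1}{10}
= \frac{1}{2}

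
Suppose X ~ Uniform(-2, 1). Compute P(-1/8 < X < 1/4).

P(-1/8 < X < 1/4) = ∫_{-1/8}^{1/4} f(x) dx
where f(x) = \frac{1}{3}
= \frac{1}{8}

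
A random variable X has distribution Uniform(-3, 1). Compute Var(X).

For X ~ Uniform(-3, 1):
Var(X) = \frac{4}{3}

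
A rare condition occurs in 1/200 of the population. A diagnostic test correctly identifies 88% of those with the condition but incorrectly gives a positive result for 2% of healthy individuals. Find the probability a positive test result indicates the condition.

Let D = the rare event, + = positive/flagged.
P(D) = 1/200
P(+|D) = 88/100 = 22/25
P(+|D') = 2/100 = 1/50
P(+) = P(+|D)P(D) + P(+|D')P(D')
     = \frac{22}{25} × \frac{1}{200} + \frac{1}{50} × \frac{199}{200}
     = \frac{243}{10000}
P(D|+) = P(+|D)P(D)/P(+) = \frac{44}{243}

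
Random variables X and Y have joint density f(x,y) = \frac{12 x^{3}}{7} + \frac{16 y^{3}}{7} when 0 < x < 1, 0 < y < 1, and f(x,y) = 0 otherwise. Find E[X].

E[X] = ∫_0^1 ∫_0^1 x × f(x,y) dy dx
= ∫_0^1 ∫_0^1 x × (\frac{12 x^{3}}{7} + \frac{16 y^{3}}{7}) dy dx
= \frac{22}{35}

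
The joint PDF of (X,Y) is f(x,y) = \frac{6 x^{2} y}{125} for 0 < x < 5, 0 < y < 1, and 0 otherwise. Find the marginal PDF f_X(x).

f_X(x) = ∫_0^1 f(x,y) dy
= ∫_0^1 \frac{6 x^{2} y}{125} dy
= \frac{3 x^{2}}{125} for 0 < x < 5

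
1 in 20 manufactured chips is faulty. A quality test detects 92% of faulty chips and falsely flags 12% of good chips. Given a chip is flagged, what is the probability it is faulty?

Let D = the rare event, + = positive/flagged.
P(D) = 1/20
P(+|D) = 92/100 = 23/25
P(+|D') = 12/100 = 3/25
P(+) = P(+|D)P(D) + P(+|D')P(D')
     = \frac{23}{25} × \frac{1}{20} + \frac{3}{25} × \frac{19}{20}
     = \frac{4}{25}
P(D|+) = P(+|D)P(D)/P(+) = \frac{23}{80}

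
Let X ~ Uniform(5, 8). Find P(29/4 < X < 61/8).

P(29/4 < X < 61/8) = ∫_{29/4}^{61/8} f(x) dx
where f(x) = \frac{1}{3}
= \frac{1}{8}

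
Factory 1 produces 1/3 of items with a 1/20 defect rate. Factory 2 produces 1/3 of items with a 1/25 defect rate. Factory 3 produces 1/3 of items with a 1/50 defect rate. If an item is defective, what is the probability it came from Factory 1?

Using Bayes' theorem:
P(F1) = 1/3, P(D|F1) = 1/20
P(F2) = 1/3, P(D|F2) = 1/25
P(F3) = 1/3, P(D|F3) = 1/50
P(D) = P(D|F1)P(F1) + P(D|F2)P(F2) + P(D|F3)P(F3)
     = \frac{11}{300}
P(F1|D) = P(D|F1)P(F1) / P(D)
= \frac{5}{11}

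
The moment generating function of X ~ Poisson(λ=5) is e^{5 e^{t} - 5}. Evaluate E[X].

To find E[X], compute M^(1)(0):
M^(1)(t) = 5 e^{t} e^{5 e^{t} - 5}
M^(1)(0) = 5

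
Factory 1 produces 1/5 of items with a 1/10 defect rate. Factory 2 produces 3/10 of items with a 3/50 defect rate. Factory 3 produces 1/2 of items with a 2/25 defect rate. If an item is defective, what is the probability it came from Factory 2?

Using Bayes' theorem:
P(F1) = 1/5, P(D|F1) = 1/10
P(F2) = 3/10, P(D|F2) = 3/50
P(F3) = 1/2, P(D|F3) = 2/25
P(D) = P(D|F1)P(F1) + P(D|F2)P(F2) + P(D|F3)P(F3)
     = \frac{39}{500}
P(F2|D) = P(D|F2)P(F2) / P(D)
= \frac{3}{13}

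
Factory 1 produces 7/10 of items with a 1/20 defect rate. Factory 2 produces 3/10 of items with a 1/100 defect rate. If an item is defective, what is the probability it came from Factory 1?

Using Bayes' theorem:
P(F1) = 7/10, P(D|F1) = 1/20
P(F2) = 3/10, P(D|F2) = 1/100
P(D) = P(D|F1)P(F1) + P(D|F2)P(F2)
     = \frac{19}{500}
P(F1|D) = P(D|F1)P(F1) / P(D)
= \frac{35}{38}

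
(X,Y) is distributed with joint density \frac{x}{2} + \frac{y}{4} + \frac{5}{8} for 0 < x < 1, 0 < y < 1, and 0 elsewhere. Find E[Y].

E[Y] = ∫_0^1 ∫_0^1 y × f(x,y) dx dy
= \frac{25}{48}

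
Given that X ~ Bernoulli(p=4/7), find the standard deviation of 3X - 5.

For X ~ Bernoulli(p=4/7):
Var(X) = \frac{12}{49}
SD(X) = √(Var(X)) = √(\frac{12}{49}) = \frac{2 \sqrt{3}}{7}
SD(3X - 5) = |3| × SD(X) = 3 × \frac{2 \sqrt{3}}{7} = \frac{6 \sqrt{3}}{7}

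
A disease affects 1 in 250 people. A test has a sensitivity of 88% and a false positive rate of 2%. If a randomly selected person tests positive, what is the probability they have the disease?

Let D = the rare event, + = positive/flagged.
P(D) = 1/250
P(+|D) = 88/100 = 22/25
P(+|D') = 2/100 = 1/50
P(+) = P(+|D)P(D) + P(+|D')P(D')
     = \frac{22}{25} × \frac{1}{250} + \frac{1}{50} × \frac{249}{250}
     = \frac{293}{12500}
P(D|+) = P(+|D)P(D)/P(+) = \frac{44}{293}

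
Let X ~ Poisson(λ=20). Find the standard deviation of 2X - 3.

For X ~ Poisson(λ=20):
Var(X) = 20
SD(X) = √(Var(X)) = √(20) = 2 \sqrt{5}
SD(2X - 3) = |2| × SD(X) = 2 × 2 \sqrt{5} = 4 \sqrt{5}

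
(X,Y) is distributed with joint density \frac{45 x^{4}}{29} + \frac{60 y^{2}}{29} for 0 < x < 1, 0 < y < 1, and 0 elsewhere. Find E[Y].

E[Y] = ∫_0^1 ∫_0^1 y × f(x,y) dx dy
= \frac{39}{58}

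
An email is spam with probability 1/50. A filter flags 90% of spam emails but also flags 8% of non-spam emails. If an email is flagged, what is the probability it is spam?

Let D = the rare event, + = positive/flagged.
P(D) = 1/50
P(+|D) = 90/100 = 9/10
P(+|D') = 8/100 = 2/25
P(+) = P(+|D)P(D) + P(+|D')P(D')
     = \frac{9}{10} × \frac{1}{50} + \frac{2}{25} × \frac{49}{50}
     = \frac{241}{2500}
P(D|+) = P(+|D)P(D)/P(+) = \frac{45}{241}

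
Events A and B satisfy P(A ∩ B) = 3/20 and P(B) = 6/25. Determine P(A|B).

P(A|B) = P(A ∩ B) / P(B)
= (3/20) / (6/25)
= 5/8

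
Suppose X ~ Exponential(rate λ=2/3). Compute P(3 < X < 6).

P(3 < X < 6) = ∫_{3}^{6} f(x) dx
where f(x) = \frac{2 e^{- \frac{2 x}{3}}}{3}
= - \frac{1 - e^{2}}{e^{4}}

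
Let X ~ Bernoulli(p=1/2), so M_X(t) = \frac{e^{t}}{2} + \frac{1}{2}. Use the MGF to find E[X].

To find E[X], compute M^(1)(0):
M^(1)(t) = \frac{e^{t}}{2}
M^(1)(0) = \frac{1}{2}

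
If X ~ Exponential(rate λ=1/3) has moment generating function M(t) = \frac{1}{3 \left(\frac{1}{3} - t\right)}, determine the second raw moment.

To find E[X^2], compute M^(2)(0):
M^(1)(t) = \frac{1}{3 \left(\frac{1}{3} - t\right)^{2}}
M^(2)(t) = \frac{2}{3 \left(\frac{1}{3} - t\right)^{3}}
M^(2)(0) = 18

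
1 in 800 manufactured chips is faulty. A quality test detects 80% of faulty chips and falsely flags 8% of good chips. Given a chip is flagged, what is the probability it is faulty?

Let D = the rare event, + = positive/flagged.
P(D) = 1/800
P(+|D) = 80/100 = 4/5
P(+|D') = 8/100 = 2/25
P(+) = P(+|D)P(D) + P(+|D')P(D')
     = \frac{4}{5} × \frac{1}{800} + \frac{2}{25} × \frac{799}{800}
     = \frac{809}{10000}
P(D|+) = P(+|D)P(D)/P(+) = \frac{10}{809}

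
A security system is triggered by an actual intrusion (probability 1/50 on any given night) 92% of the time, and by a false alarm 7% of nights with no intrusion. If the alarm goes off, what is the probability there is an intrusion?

Let D = the rare event, + = positive/flagged.
P(D) = 1/50
P(+|D) = 92/100 = 23/25
P(+|D') = 7/100
P(+) = P(+|D)P(D) + P(+|D')P(D')
     = \frac{23}{25} × \frac{1}{50} + \frac{7}{100} × \frac{49}{50}
     = \frac{87}{1000}
P(D|+) = P(+|D)P(D)/P(+) = \frac{92}{435}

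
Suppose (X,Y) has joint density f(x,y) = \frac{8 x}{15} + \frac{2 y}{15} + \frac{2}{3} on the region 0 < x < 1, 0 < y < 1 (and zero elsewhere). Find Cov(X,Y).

E[XY] = ∫∫ xy × f(x,y) dx dy = \frac{5}{18}
E[X] = \frac{49}{90}
E[Y] = \frac{23}{45}
Cov(X,Y) = E[XY] - E[X]E[Y] = - \frac{1}{2025}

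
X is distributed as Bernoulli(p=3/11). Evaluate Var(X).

For X ~ Bernoulli(p=3/11):
Var(X) = \frac{24}{121}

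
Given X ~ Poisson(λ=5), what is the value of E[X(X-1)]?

E[X(X-1)] = E[X² - X] = E[X²] - E[X]
E[X] = 5
E[X²] = Var(X) + (E[X])² = 5 + (5)² = 30
E[X(X-1)] = 30 - 5 = 25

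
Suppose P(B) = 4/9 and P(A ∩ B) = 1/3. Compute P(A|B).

P(A|B) = P(A ∩ B) / P(B)
= (1/3) / (4/9)
= 3/4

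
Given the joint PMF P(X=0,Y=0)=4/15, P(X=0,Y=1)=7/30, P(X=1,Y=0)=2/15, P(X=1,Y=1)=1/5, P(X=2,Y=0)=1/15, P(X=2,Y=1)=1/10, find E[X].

First find marginal of X:
P(X=0) = 1/2
P(X=1) = 1/3
P(X=2) = 1/6
E[X] = 0 × 1/2 + 1 × 1/3 + 2 × 1/6 = 2/3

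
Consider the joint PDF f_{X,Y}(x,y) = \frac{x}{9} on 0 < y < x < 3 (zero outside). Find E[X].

f_X(x) = ∫_0^x \frac{x}{9} dy = \frac{x^{2}}{9}
E[X] = ∫_0^3 x × (\frac{x^{2}}{9}) dx = \frac{9}{4}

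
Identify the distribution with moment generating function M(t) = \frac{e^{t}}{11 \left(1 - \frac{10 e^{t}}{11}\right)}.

The MGF M(t) = \frac{e^{t}}{11 \left(1 - \frac{10 e^{t}}{11}\right)} is the standard form for the Geometric distribution.
Comparing with the known MGF formula identifies: Geometric(p=1/11), X = trial number of first success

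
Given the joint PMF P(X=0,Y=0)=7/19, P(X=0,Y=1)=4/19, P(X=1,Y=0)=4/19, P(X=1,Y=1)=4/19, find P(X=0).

P(X=0) = P(X=0,Y=0) + P(X=0,Y=1)
= 7/19 + 4/19
= 11/19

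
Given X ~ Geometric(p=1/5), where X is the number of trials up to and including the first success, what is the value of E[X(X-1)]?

E[X(X-1)] = E[X² - X] = E[X²] - E[X]
E[X] = 5
E[X²] = Var(X) + (E[X])² = 20 + (5)² = 45
E[X(X-1)] = 45 - 5 = 40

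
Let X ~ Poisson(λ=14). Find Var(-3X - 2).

For X ~ Poisson(λ=14):
Var(X) = 14
Var(-3X - 2) = (-3)² × Var(X) = 9 × 14 = 126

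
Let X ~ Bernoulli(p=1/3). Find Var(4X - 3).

For X ~ Bernoulli(p=1/3):
Var(X) = \frac{2}{9}
Var(4X - 3) = (4)² × Var(X) = 16 × \frac{2}{9} = \frac{32}{9}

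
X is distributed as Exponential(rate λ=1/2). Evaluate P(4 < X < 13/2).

P(4 < X < 13/2) = ∫_{4}^{13/2} f(x) dx
where f(x) = \frac{e^{- \frac{x}{2}}}{2}
= - \frac{1}{e^{\frac{13}{4}}} + e^{-2}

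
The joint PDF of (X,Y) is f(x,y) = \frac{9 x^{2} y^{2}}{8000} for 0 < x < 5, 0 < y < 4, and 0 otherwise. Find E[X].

f_X(x) = ∫_0^4 \frac{9 x^{2} y^{2}}{8000} dy = \frac{3 x^{2}}{125}
E[X] = ∫_0^5 x × (\frac{3 x^{2}}{125}) dx = \frac{15}{4}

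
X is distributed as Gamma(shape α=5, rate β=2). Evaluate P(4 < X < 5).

P(4 < X < 5) = ∫_{4}^{5} f(x) dx
where f(x) = \frac{4 x^{4} e^{- 2 x}}{3}
= \frac{-1933 + 891 e^{2}}{3 e^{10}}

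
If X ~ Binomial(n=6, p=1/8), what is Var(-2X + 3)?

For X ~ Binomial(n=6, p=1/8):
Var(X) = \frac{21}{32}
Var(-2X + 3) = (-2)² × Var(X) = 4 × \frac{21}{32} = \frac{21}{8}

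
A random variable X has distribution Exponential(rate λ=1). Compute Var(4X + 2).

For X ~ Exponential(rate λ=1):
Var(X) = 1
Var(4X + 2) = (4)² × Var(X) = 16 × 1 = 16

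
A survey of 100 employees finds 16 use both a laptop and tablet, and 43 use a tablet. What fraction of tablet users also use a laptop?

P(A ∩ B) = 16/100 = 4/25
P(B) = 43/100
P(A|B) = P(A ∩ B) / P(B) = (4/25) / (43/100) = 16/43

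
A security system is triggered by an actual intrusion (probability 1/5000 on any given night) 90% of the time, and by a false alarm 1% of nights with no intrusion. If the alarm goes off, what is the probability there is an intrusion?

Let D = the rare event, + = positive/flagged.
P(D) = 1/5000
P(+|D) = 90/100 = 9/10
P(+|D') = 1/100
P(+) = P(+|D)P(D) + P(+|D')P(D')
     = \frac{9}{10} × \frac{1}{5000} + \frac{1}{100} × \frac{4999}{5000}
     = \frac{5089}{500000}
P(D|+) = P(+|D)P(D)/P(+) = \frac{90}{5089}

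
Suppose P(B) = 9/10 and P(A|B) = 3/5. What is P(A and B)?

By definition, P(A|B) = P(A ∩ B) / P(B)
So P(A ∩ B) = P(A|B) × P(B)
= 3/5 × 9/10
= 27/50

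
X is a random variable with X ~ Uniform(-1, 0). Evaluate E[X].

For X ~ Uniform(-1, 0), the expected value is:
E[X] = - \frac{1}{2}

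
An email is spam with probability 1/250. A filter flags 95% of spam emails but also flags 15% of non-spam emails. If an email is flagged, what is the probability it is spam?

Let D = the rare event, + = positive/flagged.
P(D) = 1/250
P(+|D) = 95/100 = 19/20
P(+|D') = 15/100 = 3/20
P(+) = P(+|D)P(D) + P(+|D')P(D')
     = \frac{19}{20} × \frac{1}{250} + \frac{3}{20} × \frac{249}{250}
     = \frac{383}{2500}
P(D|+) = P(+|D)P(D)/P(+) = \frac{19}{766}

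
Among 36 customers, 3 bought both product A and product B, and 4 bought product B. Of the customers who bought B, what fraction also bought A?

P(A ∩ B) = 3/36 = 1/12
P(B) = 4/36 = 1/9
P(A|B) = P(A ∩ B) / P(B) = (1/12) / (1/9) = 3/4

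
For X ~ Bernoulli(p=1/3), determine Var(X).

For X ~ Bernoulli(p=1/3):
Var(X) = \frac{2}{9}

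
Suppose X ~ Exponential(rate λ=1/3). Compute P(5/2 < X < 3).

P(5/2 < X < 3) = ∫_{5/2}^{3} f(x) dx
where f(x) = \frac{e^{- \frac{x}{3}}}{3}
= - \frac{1}{e} + e^{- \frac{5}{6}}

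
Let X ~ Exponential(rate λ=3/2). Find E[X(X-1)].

E[X(X-1)] = E[X² - X] = E[X²] - E[X]
E[X] = \frac{2}{3}
E[X²] = Var(X) + (E[X])² = \frac{4}{9} + (\frac{2}{3})² = \frac{8}{9}
E[X(X-1)] = \frac{8}{9} - \frac{2}{3} = \frac{2}{9}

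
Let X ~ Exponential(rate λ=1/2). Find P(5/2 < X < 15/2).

P(5/2 < X < 15/2) = ∫_{5/2}^{15/2} f(x) dx
where f(x) = \frac{e^{- \frac{x}{2}}}{2}
= - \frac{1 - e^{\frac{5}{2}}}{e^{\frac{15}{4}}}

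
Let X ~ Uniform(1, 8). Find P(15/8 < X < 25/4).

P(15/8 < X < 25/4) = ∫_{15/8}^{25/4} f(x) dx
where f(x) = \frac{1}{7}
= \frac{5}{8}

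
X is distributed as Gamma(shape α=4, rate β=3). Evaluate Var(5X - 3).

For X ~ Gamma(shape α=4, rate β=3):
Var(X) = \frac{4}{9}
Var(5X - 3) = (5)² × Var(X) = 25 × \frac{4}{9} = \frac{100}{9}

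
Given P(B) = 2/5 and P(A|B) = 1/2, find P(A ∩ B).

By definition, P(A|B) = P(A ∩ B) / P(B)
So P(A ∩ B) = P(A|B) × P(B)
= 1/2 × 2/5
= 1/5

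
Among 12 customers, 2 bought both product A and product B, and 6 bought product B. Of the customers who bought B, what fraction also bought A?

P(A ∩ B) = 2/12 = 1/6
P(B) = 6/12 = 1/2
P(A|B) = P(A ∩ B) / P(B) = (1/6) / (1/2) = 1/3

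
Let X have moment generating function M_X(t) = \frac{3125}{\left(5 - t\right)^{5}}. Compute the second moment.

To find E[X^2], compute M^(2)(0):
M^(1)(t) = \frac{15625}{\left(5 - t\right)^{6}}
M^(2)(t) = \frac{93750}{\left(5 - t\right)^{7}}
M^(2)(0) = \frac{6}{5}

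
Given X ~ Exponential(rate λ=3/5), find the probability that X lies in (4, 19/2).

P(4 < X < 19/2) = ∫_{4}^{19/2} f(x) dx
where f(x) = \frac{3 e^{- \frac{3 x}{5}}}{5}
= - \frac{1}{e^{\frac{57}{10}}} + e^{- \frac{12}{5}}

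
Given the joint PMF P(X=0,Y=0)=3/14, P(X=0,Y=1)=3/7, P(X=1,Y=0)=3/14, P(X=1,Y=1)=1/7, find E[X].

First find marginal of X:
P(X=0) = 9/14
P(X=1) = 5/14
E[X] = 0 × 9/14 + 1 × 5/14 = 5/14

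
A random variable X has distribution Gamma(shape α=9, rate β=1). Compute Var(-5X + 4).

For X ~ Gamma(shape α=9, rate β=1):
Var(X) = 9
Var(-5X + 4) = (-5)² × Var(X) = 25 × 9 = 225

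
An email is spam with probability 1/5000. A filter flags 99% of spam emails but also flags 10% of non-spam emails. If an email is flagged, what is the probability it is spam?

Let D = the rare event, + = positive/flagged.
P(D) = 1/5000
P(+|D) = 99/100
P(+|D') = 10/100 = 1/10
P(+) = P(+|D)P(D) + P(+|D')P(D')
     = \frac{99}{100} × \frac{1}{5000} + \frac{1}{10} × \frac{4999}{5000}
     = \frac{50089}{500000}
P(D|+) = P(+|D)P(D)/P(+) = \frac{99}{50089}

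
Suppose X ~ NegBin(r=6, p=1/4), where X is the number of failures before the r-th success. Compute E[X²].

Using the identity E[X²] = Var(X) + (E[X])²:
E[X] = 18
Var(X) = 72
E[X²] = 72 + (18)²
= 396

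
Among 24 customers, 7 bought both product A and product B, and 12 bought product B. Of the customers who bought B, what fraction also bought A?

P(A ∩ B) = 7/24
P(B) = 12/24 = 1/2
P(A|B) = P(A ∩ B) / P(B) = (7/24) / (1/2) = 7/12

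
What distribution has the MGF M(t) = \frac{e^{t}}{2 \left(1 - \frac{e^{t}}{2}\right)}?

The MGF M(t) = \frac{e^{t}}{2 \left(1 - \frac{e^{t}}{2}\right)} is the standard form for the Geometric distribution.
Comparing with the known MGF formula identifies: Geometric(p=1/2), X = trial number of first success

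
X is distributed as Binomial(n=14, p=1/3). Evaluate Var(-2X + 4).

For X ~ Binomial(n=14, p=1/3):
Var(X) = \frac{28}{9}
Var(-2X + 4) = (-2)² × Var(X) = 4 × \frac{28}{9} = \frac{112}{9}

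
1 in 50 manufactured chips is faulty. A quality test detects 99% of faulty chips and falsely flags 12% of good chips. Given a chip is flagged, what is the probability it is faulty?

Let D = the rare event, + = positive/flagged.
P(D) = 1/50
P(+|D) = 99/100
P(+|D') = 12/100 = 3/25
P(+) = P(+|D)P(D) + P(+|D')P(D')
     = \frac{99}{100} × \frac{1}{50} + \frac{3}{25} × \frac{49}{50}
     = \frac{687}{5000}
P(D|+) = P(+|D)P(D)/P(+) = \frac{33}{229}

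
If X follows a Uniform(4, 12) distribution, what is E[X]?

For X ~ Uniform(4, 12), the expected value is:
E[X] = 8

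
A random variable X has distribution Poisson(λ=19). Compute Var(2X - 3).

For X ~ Poisson(λ=19):
Var(X) = 19
Var(2X - 3) = (2)² × Var(X) = 4 × 19 = 76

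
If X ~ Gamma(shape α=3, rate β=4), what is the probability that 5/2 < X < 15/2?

P(5/2 < X < 15/2) = ∫_{5/2}^{15/2} f(x) dx
where f(x) = 32 x^{2} e^{- 4 x}
= \frac{-481 + 61 e^{20}}{e^{30}}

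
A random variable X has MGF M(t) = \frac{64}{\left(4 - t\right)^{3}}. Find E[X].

To find E[X], compute M^(1)(0):
M^(1)(t) = \frac{192}{\left(4 - t\right)^{4}}
M^(1)(0) = \frac{3}{4}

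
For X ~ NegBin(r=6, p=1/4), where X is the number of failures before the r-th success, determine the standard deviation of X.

For X ~ NegBin(r=6, p=1/4), where X is the number of failures before the r-th success:
Var(X) = 72
SD(X) = √(Var(X)) = √(72) = 6 \sqrt{2}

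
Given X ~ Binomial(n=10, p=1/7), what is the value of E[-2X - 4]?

For X ~ Binomial(n=10, p=1/7):
E[X] = \frac{10}{7}
E[-2X - 4] = -2 × E[X] - 4 = - \frac{48}{7}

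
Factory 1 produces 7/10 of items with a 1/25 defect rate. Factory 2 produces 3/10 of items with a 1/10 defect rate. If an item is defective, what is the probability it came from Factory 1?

Using Bayes' theorem:
P(F1) = 7/10, P(D|F1) = 1/25
P(F2) = 3/10, P(D|F2) = 1/10
P(D) = P(D|F1)P(F1) + P(D|F2)P(F2)
     = \frac{29}{500}
P(F1|D) = P(D|F1)P(F1) / P(D)
= \frac{14}{29}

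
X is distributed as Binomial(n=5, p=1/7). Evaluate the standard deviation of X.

For X ~ Binomial(n=5, p=1/7):
Var(X) = \frac{30}{49}
SD(X) = √(Var(X)) = √(\frac{30}{49}) = \frac{\sqrt{30}}{7}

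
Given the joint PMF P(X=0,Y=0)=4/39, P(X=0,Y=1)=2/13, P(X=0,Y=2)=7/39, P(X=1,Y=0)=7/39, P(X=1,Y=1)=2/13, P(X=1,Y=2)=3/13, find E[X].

First find marginal of X:
P(X=0) = 17/39
P(X=1) = 22/39
E[X] = 0 × 17/39 + 1 × 22/39 = 22/39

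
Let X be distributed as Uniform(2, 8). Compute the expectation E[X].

For X ~ Uniform(2, 8), the expected value is:
E[X] = 5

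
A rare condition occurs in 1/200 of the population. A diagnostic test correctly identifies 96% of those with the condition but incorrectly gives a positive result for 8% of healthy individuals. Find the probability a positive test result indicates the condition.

Let D = the rare event, + = positive/flagged.
P(D) = 1/200
P(+|D) = 96/100 = 24/25
P(+|D') = 8/100 = 2/25
P(+) = P(+|D)P(D) + P(+|D')P(D')
     = \frac{24}{25} × \frac{1}{200} + \frac{2}{25} × \frac{199}{200}
     = \frac{211}{2500}
P(D|+) = P(+|D)P(D)/P(+) = \frac{12}{211}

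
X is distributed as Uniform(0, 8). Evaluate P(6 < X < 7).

P(6 < X < 7) = ∫_{6}^{7} f(x) dx
where f(x) = \frac{1}{8}
= \frac{1}{8}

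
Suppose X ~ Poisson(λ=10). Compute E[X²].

Using the identity E[X²] = Var(X) + (E[X])²:
E[X] = 10
Var(X) = 10
E[X²] = 10 + (10)²
= 110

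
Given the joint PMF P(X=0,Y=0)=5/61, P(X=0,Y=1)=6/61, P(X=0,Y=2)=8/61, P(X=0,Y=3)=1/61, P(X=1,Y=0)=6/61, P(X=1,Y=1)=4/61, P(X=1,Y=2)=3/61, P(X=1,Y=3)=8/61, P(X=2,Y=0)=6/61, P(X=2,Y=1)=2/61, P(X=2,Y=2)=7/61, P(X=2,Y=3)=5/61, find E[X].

First find marginal of X:
P(X=0) = 20/61
P(X=1) = 21/61
P(X=2) = 20/61
E[X] = 0 × 20/61 + 1 × 21/61 + 2 × 20/61 = 1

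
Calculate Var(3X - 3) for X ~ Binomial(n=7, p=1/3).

For X ~ Binomial(n=7, p=1/3):
Var(X) = \frac{14}{9}
Var(3X - 3) = (3)² × Var(X) = 9 × \frac{14}{9} = 14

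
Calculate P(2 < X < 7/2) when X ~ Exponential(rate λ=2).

P(2 < X < 7/2) = ∫_{2}^{7/2} f(x) dx
where f(x) = 2 e^{- 2 x}
= - \frac{1 - e^{3}}{e^{7}}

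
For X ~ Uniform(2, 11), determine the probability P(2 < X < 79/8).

P(2 < X < 79/8) = ∫_{2}^{79/8} f(x) dx
where f(x) = \frac{1}{9}
= \frac{7}{8}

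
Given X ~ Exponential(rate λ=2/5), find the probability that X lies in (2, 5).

P(2 < X < 5) = ∫_{2}^{5} f(x) dx
where f(x) = \frac{2 e^{- \frac{2 x}{5}}}{5}
= - \frac{1}{e^{2}} + e^{- \frac{4}{5}}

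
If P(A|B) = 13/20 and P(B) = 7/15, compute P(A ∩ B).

By definition, P(A|B) = P(A ∩ B) / P(B)
So P(A ∩ B) = P(A|B) × P(B)
= 13/20 × 7/15
= 91/300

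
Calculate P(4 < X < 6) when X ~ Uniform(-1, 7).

P(4 < X < 6) = ∫_{4}^{6} f(x) dx
where f(x) = \frac{1}{8}
= \frac{1}{4}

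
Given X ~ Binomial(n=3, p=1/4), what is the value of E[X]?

For X ~ Binomial(n=3, p=1/4), the expected value is:
E[X] = \frac{3}{4}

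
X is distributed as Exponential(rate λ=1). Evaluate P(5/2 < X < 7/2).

P(5/2 < X < 7/2) = ∫_{5/2}^{7/2} f(x) dx
where f(x) = e^{- x}
= - \frac{1 - e}{e^{\frac{7}{2}}}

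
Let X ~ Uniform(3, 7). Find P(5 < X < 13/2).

P(5 < X < 13/2) = ∫_{5}^{13/2} f(x) dx
where f(x) = \frac{1}{4}
= \frac{3}{8}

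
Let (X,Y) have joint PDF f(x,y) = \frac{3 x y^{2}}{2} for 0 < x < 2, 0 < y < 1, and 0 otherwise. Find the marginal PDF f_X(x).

f_X(x) = ∫_0^1 f(x,y) dy
= ∫_0^1 \frac{3 x y^{2}}{2} dy
= \frac{x}{2} for 0 < x < 2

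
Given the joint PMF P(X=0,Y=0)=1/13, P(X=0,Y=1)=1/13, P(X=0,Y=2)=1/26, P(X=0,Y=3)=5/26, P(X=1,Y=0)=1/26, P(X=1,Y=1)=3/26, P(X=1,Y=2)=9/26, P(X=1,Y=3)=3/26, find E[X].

First find marginal of X:
P(X=0) = 5/13
P(X=1) = 8/13
E[X] = 0 × 5/13 + 1 × 8/13 = 8/13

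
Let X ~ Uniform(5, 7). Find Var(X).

For X ~ Uniform(5, 7):
Var(X) = \frac{1}{3}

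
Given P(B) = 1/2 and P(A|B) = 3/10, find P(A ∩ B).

By definition, P(A|B) = P(A ∩ B) / P(B)
So P(A ∩ B) = P(A|B) × P(B)
= 3/10 × 1/2
= 3/20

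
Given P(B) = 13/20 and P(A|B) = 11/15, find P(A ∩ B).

By definition, P(A|B) = P(A ∩ B) / P(B)
So P(A ∩ B) = P(A|B) × P(B)
= 11/15 × 13/20
= 143/300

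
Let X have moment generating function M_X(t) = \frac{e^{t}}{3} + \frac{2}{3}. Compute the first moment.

To find E[X], compute M^(1)(0):
M^(1)(t) = \frac{e^{t}}{3}
M^(1)(0) = \frac{1}{3}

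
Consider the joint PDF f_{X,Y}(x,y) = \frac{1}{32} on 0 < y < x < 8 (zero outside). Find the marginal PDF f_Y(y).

f_Y(y) = ∫_y^8 \frac{1}{32} dx = \frac{1}{4} - \frac{y}{32}
for 0 < y < 8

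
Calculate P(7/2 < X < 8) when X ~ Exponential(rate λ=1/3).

P(7/2 < X < 8) = ∫_{7/2}^{8} f(x) dx
where f(x) = \frac{e^{- \frac{x}{3}}}{3}
= - \frac{1}{e^{\frac{8}{3}}} + e^{- \frac{7}{6}}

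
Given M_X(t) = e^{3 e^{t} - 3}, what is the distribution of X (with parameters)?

The MGF M(t) = e^{3 e^{t} - 3} is the standard form for the Poisson distribution.
Comparing with the known MGF formula identifies: Poisson(λ=3)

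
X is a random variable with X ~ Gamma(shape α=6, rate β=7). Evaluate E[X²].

Using the identity E[X²] = Var(X) + (E[X])²:
E[X] = \frac{6}{7}
Var(X) = \frac{6}{49}
E[X²] = \frac{6}{49} + (\frac{6}{7})²
= \frac{6}{7}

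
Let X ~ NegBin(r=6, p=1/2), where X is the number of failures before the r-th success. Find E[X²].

Using the identity E[X²] = Var(X) + (E[X])²:
E[X] = 6
Var(X) = 12
E[X²] = 12 + (6)²
= 48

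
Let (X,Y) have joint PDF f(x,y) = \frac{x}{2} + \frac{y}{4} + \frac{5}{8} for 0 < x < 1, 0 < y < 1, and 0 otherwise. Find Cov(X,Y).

E[XY] = ∫∫ xy × f(x,y) dx dy = \frac{9}{32}
E[X] = \frac{13}{24}
E[Y] = \frac{25}{48}
Cov(X,Y) = E[XY] - E[X]E[Y] = - \frac{1}{1152}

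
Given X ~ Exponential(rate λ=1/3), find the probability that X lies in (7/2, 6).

P(7/2 < X < 6) = ∫_{7/2}^{6} f(x) dx
where f(x) = \frac{e^{- \frac{x}{3}}}{3}
= - \frac{1}{e^{2}} + e^{- \frac{7}{6}}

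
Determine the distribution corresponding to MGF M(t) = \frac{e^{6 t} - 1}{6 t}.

The MGF M(t) = \frac{e^{6 t} - 1}{6 t} is the standard form for the Uniform distribution.
Comparing with the known MGF formula identifies: Uniform(0, 6)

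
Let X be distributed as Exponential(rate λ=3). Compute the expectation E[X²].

Using the identity E[X²] = Var(X) + (E[X])²:
E[X] = \frac{1}{3}
Var(X) = \frac{1}{9}
E[X²] = \frac{1}{9} + (\frac{1}{3})²
= \frac{2}{9}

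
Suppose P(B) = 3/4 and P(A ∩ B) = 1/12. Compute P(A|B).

P(A|B) = P(A ∩ B) / P(B)
= (1/12) / (3/4)
= 1/9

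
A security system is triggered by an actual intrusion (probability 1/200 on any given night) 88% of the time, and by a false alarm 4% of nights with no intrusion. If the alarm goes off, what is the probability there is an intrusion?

Let D = the rare event, + = positive/flagged.
P(D) = 1/200
P(+|D) = 88/100 = 22/25
P(+|D') = 4/100 = 1/25
P(+) = P(+|D)P(D) + P(+|D')P(D')
     = \frac{22}{25} × \frac{1}{200} + \frac{1}{25} × \frac{199}{200}
     = \frac{221}{5000}
P(D|+) = P(+|D)P(D)/P(+) = \frac{22}{221}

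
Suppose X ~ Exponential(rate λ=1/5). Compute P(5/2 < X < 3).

P(5/2 < X < 3) = ∫_{5/2}^{3} f(x) dx
where f(x) = \frac{e^{- \frac{x}{5}}}{5}
= - \frac{1}{e^{\frac{3}{5}}} + e^{- \frac{1}{2}}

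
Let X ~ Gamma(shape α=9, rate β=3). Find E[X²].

Using the identity E[X²] = Var(X) + (E[X])²:
E[X] = 3
Var(X) = 1
E[X²] = 1 + (3)²
= 10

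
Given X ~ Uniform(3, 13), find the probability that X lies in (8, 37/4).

P(8 < X < 37/4) = ∫_{8}^{37/4} f(x) dx
where f(x) = \frac{1}{10}
= \frac{1}{8}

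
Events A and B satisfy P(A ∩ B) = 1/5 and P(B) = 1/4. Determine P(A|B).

P(A|B) = P(A ∩ B) / P(B)
= (1/5) / (1/4)
= 4/5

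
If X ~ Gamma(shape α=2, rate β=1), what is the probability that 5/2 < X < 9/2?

P(5/2 < X < 9/2) = ∫_{5/2}^{9/2} f(x) dx
where f(x) = x e^{- x}
= \frac{-11 + 7 e^{2}}{2 e^{\frac{9}{2}}}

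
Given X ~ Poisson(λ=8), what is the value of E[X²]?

Using the identity E[X²] = Var(X) + (E[X])²:
E[X] = 8
Var(X) = 8
E[X²] = 8 + (8)²
= 72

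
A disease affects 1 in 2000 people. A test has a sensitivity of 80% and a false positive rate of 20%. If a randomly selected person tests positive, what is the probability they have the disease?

Let D = the rare event, + = positive/flagged.
P(D) = 1/2000
P(+|D) = 80/100 = 4/5
P(+|D') = 20/100 = 1/5
P(+) = P(+|D)P(D) + P(+|D')P(D')
     = \frac{4}{5} × \frac{1}{2000} + \frac{1}{5} × \frac{1999}{2000}
     = \frac{2003}{10000}
P(D|+) = P(+|D)P(D)/P(+) = \frac{4}{2003}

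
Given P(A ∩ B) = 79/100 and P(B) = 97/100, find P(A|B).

P(A|B) = P(A ∩ B) / P(B)
= (79/100) / (97/100)
= 79/97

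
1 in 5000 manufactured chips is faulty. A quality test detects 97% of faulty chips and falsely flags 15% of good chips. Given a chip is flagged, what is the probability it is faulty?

Let D = the rare event, + = positive/flagged.
P(D) = 1/5000
P(+|D) = 97/100
P(+|D') = 15/100 = 3/20
P(+) = P(+|D)P(D) + P(+|D')P(D')
     = \frac{97}{100} × \frac{1}{5000} + \frac{3}{20} × \frac{4999}{5000}
     = \frac{37541}{250000}
P(D|+) = P(+|D)P(D)/P(+) = \frac{97}{75082}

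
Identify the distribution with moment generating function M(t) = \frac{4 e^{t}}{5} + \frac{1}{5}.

The MGF M(t) = \frac{4 e^{t}}{5} + \frac{1}{5} is the standard form for the Bernoulli distribution.
Comparing with the known MGF formula identifies: Bernoulli(p=4/5)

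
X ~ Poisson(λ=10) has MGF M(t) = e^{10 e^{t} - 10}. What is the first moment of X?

To find E[X], compute M^(1)(0):
M^(1)(t) = 10 e^{t} e^{10 e^{t} - 10}
M^(1)(0) = 10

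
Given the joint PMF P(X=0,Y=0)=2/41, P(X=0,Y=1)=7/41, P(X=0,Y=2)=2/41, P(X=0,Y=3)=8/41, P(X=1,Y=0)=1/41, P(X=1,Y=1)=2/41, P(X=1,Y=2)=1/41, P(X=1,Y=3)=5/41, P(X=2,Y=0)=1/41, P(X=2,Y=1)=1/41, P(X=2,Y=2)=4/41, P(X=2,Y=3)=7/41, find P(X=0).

P(X=0) = P(X=0,Y=0) + P(X=0,Y=1) + P(X=0,Y=2) + P(X=0,Y=3)
= 2/41 + 7/41 + 2/41 + 8/41
= 19/41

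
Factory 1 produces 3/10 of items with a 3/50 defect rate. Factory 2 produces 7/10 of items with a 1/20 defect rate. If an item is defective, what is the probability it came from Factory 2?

Using Bayes' theorem:
P(F1) = 3/10, P(D|F1) = 3/50
P(F2) = 7/10, P(D|F2) = 1/20
P(D) = P(D|F1)P(F1) + P(D|F2)P(F2)
     = \frac{53}{1000}
P(F2|D) = P(D|F2)P(F2) / P(D)
= \frac{35}{53}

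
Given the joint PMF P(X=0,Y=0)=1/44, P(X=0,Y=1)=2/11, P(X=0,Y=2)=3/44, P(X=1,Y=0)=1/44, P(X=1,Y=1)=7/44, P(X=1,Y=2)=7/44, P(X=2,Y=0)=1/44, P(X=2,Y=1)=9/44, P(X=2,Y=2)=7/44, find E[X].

First find marginal of X:
P(X=0) = 3/11
P(X=1) = 15/44
P(X=2) = 17/44
E[X] = 0 × 3/11 + 1 × 15/44 + 2 × 17/44 = 49/44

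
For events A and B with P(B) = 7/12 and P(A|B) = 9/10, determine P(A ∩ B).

By definition, P(A|B) = P(A ∩ B) / P(B)
So P(A ∩ B) = P(A|B) × P(B)
= 9/10 × 7/12
= 21/40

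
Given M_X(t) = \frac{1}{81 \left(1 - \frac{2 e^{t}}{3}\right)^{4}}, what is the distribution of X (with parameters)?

The MGF M(t) = \frac{1}{81 \left(1 - \frac{2 e^{t}}{3}\right)^{4}} is the standard form for the NegativeBinomial distribution.
Comparing with the known MGF formula identifies: NegBin(r=4, p=1/3), X = failures before r-th success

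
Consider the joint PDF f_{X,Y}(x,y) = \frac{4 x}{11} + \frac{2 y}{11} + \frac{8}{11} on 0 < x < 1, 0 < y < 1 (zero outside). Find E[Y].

E[Y] = ∫_0^1 ∫_0^1 y × f(x,y) dx dy
= \frac{17}{33}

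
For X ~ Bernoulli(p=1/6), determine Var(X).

For X ~ Bernoulli(p=1/6):
Var(X) = \frac{5}{36}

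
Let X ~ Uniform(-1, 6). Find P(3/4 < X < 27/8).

P(3/4 < X < 27/8) = ∫_{3/4}^{27/8} f(x) dx
where f(x) = \frac{1}{7}
= \frac{3}{8}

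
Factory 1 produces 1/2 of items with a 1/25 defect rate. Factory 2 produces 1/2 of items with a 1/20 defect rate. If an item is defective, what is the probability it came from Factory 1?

Using Bayes' theorem:
P(F1) = 1/2, P(D|F1) = 1/25
P(F2) = 1/2, P(D|F2) = 1/20
P(D) = P(D|F1)P(F1) + P(D|F2)P(F2)
     = \frac{9}{200}
P(F1|D) = P(D|F1)P(F1) / P(D)
= \frac{4}{9}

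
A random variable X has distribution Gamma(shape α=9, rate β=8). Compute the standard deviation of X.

For X ~ Gamma(shape α=9, rate β=8):
Var(X) = \frac{9}{64}
SD(X) = √(Var(X)) = √(\frac{9}{64}) = \frac{3}{8}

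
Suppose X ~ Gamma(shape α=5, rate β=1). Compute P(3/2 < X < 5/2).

P(3/2 < X < 5/2) = ∫_{3/2}^{5/2} f(x) dx
where f(x) = \frac{x^{4} e^{- x}}{24}
= \frac{-4169 + 1689 e}{384 e^{\frac{5}{2}}}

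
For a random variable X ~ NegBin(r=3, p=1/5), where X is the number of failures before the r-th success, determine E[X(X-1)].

E[X(X-1)] = E[X² - X] = E[X²] - E[X]
E[X] = 12
E[X²] = Var(X) + (E[X])² = 60 + (12)² = 204
E[X(X-1)] = 204 - 12 = 192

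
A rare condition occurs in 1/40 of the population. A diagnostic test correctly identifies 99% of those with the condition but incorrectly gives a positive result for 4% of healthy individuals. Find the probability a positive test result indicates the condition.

Let D = the rare event, + = positive/flagged.
P(D) = 1/40
P(+|D) = 99/100
P(+|D') = 4/100 = 1/25
P(+) = P(+|D)P(D) + P(+|D')P(D')
     = \frac{99}{100} × \frac{1}{40} + \frac{1}{25} × \frac{39}{40}
     = \frac{51}{800}
P(D|+) = P(+|D)P(D)/P(+) = \frac{33}{85}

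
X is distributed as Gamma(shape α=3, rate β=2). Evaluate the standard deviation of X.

For X ~ Gamma(shape α=3, rate β=2):
Var(X) = \frac{3}{4}
SD(X) = √(Var(X)) = √(\frac{3}{4}) = \frac{\sqrt{3}}{2}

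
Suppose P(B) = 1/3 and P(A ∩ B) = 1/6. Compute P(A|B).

P(A|B) = P(A ∩ B) / P(B)
= (1/6) / (1/3)
= 1/2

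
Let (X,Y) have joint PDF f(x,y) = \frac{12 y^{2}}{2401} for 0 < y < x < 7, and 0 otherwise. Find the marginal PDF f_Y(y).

f_Y(y) = ∫_y^7 \frac{12 y^{2}}{2401} dx = \frac{12 y^{2} \left(7 - y\right)}{2401}
for 0 < y < 7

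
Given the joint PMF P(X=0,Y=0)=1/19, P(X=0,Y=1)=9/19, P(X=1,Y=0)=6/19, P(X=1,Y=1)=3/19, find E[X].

First find marginal of X:
P(X=0) = 10/19
P(X=1) = 9/19
E[X] = 0 × 10/19 + 1 × 9/19 = 9/19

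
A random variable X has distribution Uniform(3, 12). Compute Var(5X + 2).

For X ~ Uniform(3, 12):
Var(X) = \frac{27}{4}
Var(5X + 2) = (5)² × Var(X) = 25 × \frac{27}{4} = \frac{675}{4}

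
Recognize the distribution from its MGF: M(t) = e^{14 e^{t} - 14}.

The MGF M(t) = e^{14 e^{t} - 14} is the standard form for the Poisson distribution.
Comparing with the known MGF formula identifies: Poisson(λ=14)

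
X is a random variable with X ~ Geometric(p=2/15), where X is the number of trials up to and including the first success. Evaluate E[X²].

Using the identity E[X²] = Var(X) + (E[X])²:
E[X] = \frac{15}{2}
Var(X) = \frac{195}{4}
E[X²] = \frac{195}{4} + (\frac{15}{2})²
= 105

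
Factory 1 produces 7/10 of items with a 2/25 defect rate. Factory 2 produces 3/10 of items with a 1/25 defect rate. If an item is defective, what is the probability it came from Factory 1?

Using Bayes' theorem:
P(F1) = 7/10, P(D|F1) = 2/25
P(F2) = 3/10, P(D|F2) = 1/25
P(D) = P(D|F1)P(F1) + P(D|F2)P(F2)
     = \frac{17}{250}
P(F1|D) = P(D|F1)P(F1) / P(D)
= \frac{14}{17}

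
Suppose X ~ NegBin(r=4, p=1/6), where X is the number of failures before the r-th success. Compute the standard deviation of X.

For X ~ NegBin(r=4, p=1/6), where X is the number of failures before the r-th success:
Var(X) = 120
SD(X) = √(Var(X)) = √(120) = 2 \sqrt{30}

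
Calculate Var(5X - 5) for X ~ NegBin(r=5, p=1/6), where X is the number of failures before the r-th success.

For X ~ NegBin(r=5, p=1/6), where X is the number of failures before the r-th success:
Var(X) = 150
Var(5X - 5) = (5)² × Var(X) = 25 × 150 = 3750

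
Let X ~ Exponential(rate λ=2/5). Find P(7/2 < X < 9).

P(7/2 < X < 9) = ∫_{7/2}^{9} f(x) dx
where f(x) = \frac{2 e^{- \frac{2 x}{5}}}{5}
= - \frac{1 - e^{\frac{11}{5}}}{e^{\frac{18}{5}}}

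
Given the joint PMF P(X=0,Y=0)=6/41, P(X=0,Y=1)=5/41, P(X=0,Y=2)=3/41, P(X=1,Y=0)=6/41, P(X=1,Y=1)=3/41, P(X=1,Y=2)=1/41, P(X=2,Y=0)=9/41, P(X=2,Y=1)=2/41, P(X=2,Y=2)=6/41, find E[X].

First find marginal of X:
P(X=0) = 14/41
P(X=1) = 10/41
P(X=2) = 17/41
E[X] = 0 × 14/41 + 1 × 10/41 + 2 × 17/41 = 44/41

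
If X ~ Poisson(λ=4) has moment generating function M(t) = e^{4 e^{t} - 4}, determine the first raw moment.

To find E[X], compute M^(1)(0):
M^(1)(t) = 4 e^{t} e^{4 e^{t} - 4}
M^(1)(0) = 4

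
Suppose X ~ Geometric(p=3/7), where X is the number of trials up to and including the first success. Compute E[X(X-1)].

E[X(X-1)] = E[X² - X] = E[X²] - E[X]
E[X] = \frac{7}{3}
E[X²] = Var(X) + (E[X])² = \frac{28}{9} + (\frac{7}{3})² = \frac{77}{9}
E[X(X-1)] = \frac{77}{9} - \frac{7}{3} = \frac{56}{9}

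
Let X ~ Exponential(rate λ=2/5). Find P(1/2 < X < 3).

P(1/2 < X < 3) = ∫_{1/2}^{3} f(x) dx
where f(x) = \frac{2 e^{- \frac{2 x}{5}}}{5}
= - \frac{1 - e}{e^{\frac{6}{5}}}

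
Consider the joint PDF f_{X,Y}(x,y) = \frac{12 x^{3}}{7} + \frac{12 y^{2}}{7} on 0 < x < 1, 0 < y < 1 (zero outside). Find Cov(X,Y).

E[XY] = ∫∫ xy × f(x,y) dx dy = \frac{27}{70}
E[X] = \frac{22}{35}
E[Y] = \frac{9}{14}
Cov(X,Y) = E[XY] - E[X]E[Y] = - \frac{9}{490}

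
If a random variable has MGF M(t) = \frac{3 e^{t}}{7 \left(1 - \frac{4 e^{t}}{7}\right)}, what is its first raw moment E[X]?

To find E[X], compute M^(1)(0):
M^(1)(t) = \frac{3 e^{t}}{7 \left(1 - \frac{4 e^{t}}{7}\right)} + \frac{12 e^{2 t}}{49 \left(1 - \frac{4 e^{t}}{7}\right)^{2}}
M^(1)(0) = \frac{7}{3}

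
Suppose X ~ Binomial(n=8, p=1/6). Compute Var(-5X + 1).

For X ~ Binomial(n=8, p=1/6):
Var(X) = \frac{10}{9}
Var(-5X + 1) = (-5)² × Var(X) = 25 × \frac{10}{9} = \frac{250}{9}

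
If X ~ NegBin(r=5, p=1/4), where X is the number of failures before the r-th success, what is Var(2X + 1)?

For X ~ NegBin(r=5, p=1/4), where X is the number of failures before the r-th success:
Var(X) = 60
Var(2X + 1) = (2)² × Var(X) = 4 × 60 = 240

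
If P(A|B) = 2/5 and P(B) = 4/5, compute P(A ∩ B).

By definition, P(A|B) = P(A ∩ B) / P(B)
So P(A ∩ B) = P(A|B) × P(B)
= 2/5 × 4/5
= 8/25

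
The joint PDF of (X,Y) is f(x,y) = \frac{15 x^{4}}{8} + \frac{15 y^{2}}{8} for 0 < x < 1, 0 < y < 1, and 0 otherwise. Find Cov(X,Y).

E[XY] = ∫∫ xy × f(x,y) dx dy = \frac{25}{64}
E[X] = \frac{5}{8}
E[Y] = \frac{21}{32}
Cov(X,Y) = E[XY] - E[X]E[Y] = - \frac{5}{256}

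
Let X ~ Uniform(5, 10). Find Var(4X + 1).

For X ~ Uniform(5, 10):
Var(X) = \frac{25}{12}
Var(4X + 1) = (4)² × Var(X) = 16 × \frac{25}{12} = \frac{100}{3}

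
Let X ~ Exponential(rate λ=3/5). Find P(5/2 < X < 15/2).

P(5/2 < X < 15/2) = ∫_{5/2}^{15/2} f(x) dx
where f(x) = \frac{3 e^{- \frac{3 x}{5}}}{5}
= - \frac{1 - e^{3}}{e^{\frac{9}{2}}}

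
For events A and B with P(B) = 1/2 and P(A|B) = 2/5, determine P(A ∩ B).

By definition, P(A|B) = P(A ∩ B) / P(B)
So P(A ∩ B) = P(A|B) × P(B)
= 2/5 × 1/2
= 1/5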